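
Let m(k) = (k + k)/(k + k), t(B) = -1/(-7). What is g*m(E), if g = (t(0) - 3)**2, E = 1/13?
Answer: 400/49 ≈ 8.1633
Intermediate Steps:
E = 1/13 ≈ 0.076923
t(B) = 1/7 (t(B) = -1*(-1/7) = 1/7)
m(k) = 1 (m(k) = (2*k)/((2*k)) = (2*k)*(1/(2*k)) = 1)
g = 400/49 (g = (1/7 - 3)**2 = (-20/7)**2 = 400/49 ≈ 8.1633)
g*m(E) = (400/49)*1 = 400/49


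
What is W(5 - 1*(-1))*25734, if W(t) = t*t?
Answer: 926424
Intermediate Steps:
W(t) = t**2
W(5 - 1*(-1))*25734 = (5 - 1*(-1))**2*25734 = (5 + 1)**2*25734 = 6**2*25734 = 36*25734 = 926424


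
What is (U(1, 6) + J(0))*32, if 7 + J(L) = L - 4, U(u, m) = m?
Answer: -160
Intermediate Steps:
J(L) = -11 + L (J(L) = -7 + (L - 4) = -7 + (-4 + L) = -11 + L)
(U(1, 6) + J(0))*32 = (6 + (-11 + 0))*32 = (6 - 11)*32 = -5*32 = -160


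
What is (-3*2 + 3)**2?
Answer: 9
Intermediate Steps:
(-3*2 + 3)**2 = (-6 + 3)**2 = (-3)**2 = 9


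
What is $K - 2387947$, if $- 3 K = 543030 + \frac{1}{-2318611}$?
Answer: $- \frac{17869235876180}{6955833} \approx -2.569 \cdot 10^{6}$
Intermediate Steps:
$K = - \frac{1259075331329}{6955833}$ ($K = - \frac{543030 + \frac{1}{-2318611}}{3} = - \frac{543030 - \frac{1}{2318611}}{3} = \left(- \frac{1}{3}\right) \frac{1259075331329}{2318611} = - \frac{1259075331329}{6955833} \approx -1.8101 \cdot 10^{5}$)
$K - 2387947 = - \frac{1259075331329}{6955833} - 2387947 = - \frac{17869235876180}{6955833}$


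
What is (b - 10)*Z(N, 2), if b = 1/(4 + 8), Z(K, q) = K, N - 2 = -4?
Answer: 119/6 ≈ 19.833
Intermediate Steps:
N = -2 (N = 2 - 4 = -2)
b = 1/12 ≈ 0.083333
(b - 10)*Z(N, 2) = (1/12 - 10)*(-2) = -119/12*(-2) = 119/6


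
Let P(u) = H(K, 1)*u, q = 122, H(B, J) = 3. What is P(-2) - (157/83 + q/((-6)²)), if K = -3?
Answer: -16853/1494 ≈ -11.280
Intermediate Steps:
P(u) = 3*u
P(-2) - (157/83 + q/((-6)²)) = 3*(-2) - (157/83 + 122/((-6)²)) = -6 - (157*(1/83) + 122/36) = -6 - (157/83 + 122*(1/36)) = -6 - (157/83 + 61/18) = -6 - 1*7889/1494 = -6 - 7889/1494 = -16853/1494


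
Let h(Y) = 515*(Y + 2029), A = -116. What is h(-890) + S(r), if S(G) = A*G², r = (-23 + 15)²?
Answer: 111449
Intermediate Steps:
r = 64 (r = (-8)² = 64)
h(Y) = 1044935 + 515*Y (h(Y) = 515*(2029 + Y) = 1044935 + 515*Y)
S(G) = -116*G²
h(-890) + S(r) = (1044935 + 515*(-890)) - 116*64² = (1044935 - 458350) - 116*4096 = 586585 - 475136 = 111449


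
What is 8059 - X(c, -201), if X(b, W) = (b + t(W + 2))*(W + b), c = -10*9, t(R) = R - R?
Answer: -18131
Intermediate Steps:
t(R) = 0
c = -90
X(b, W) = b*(W + b) (X(b, W) = (b + 0)*(W + b) = b*(W + b))
8059 - X(c, -201) = 8059 - (-90)*(-201 - 90) = 8059 - (-90)*(-291) = 8059 - 1*26190 = 8059 - 26190 = -18131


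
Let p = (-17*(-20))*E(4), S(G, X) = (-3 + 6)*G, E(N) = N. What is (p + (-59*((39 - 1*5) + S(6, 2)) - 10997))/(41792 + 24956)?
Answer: -1155/6068 ≈ -0.19034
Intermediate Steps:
S(G, X) = 3*G
p = 1360 (p = -17*(-20)*4 = 340*4 = 1360)
(p + (-59*((39 - 1*5) + S(6, 2)) - 10997))/(41792 + 24956) = (1360 + (-59*((39 - 1*5) + 3*6) - 10997))/(41792 + 24956) = (1360 + (-59*((39 - 5) + 18) - 10997))/66748 = (1360 + (-59*(34 + 18) - 10997))*(1/66748) = (1360 + (-59*52 - 10997))*(1/66748) = (1360 + (-3068 - 10997))*(1/66748) = (1360 - 14065)*(1/66748) = -12705*1/66748 = -1155/6068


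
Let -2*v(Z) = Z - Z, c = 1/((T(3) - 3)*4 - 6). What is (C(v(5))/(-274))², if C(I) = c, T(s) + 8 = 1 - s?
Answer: 1/252555664 ≈ 3.9595e-9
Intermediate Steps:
T(s) = -7 - s (T(s) = -8 + (1 - s) = -7 - s)
c = -1/58 (c = 1/(((-7 - 1*3) - 3)*4 - 6) = 1/(((-7 - 3) - 3)*4 - 6) = 1/((-10 - 3)*4 - 6) = 1/(-13*4 - 6) = 1/(-52 - 6) = 1/(-58) = -1/58 ≈ -0.017241)
v(Z) = 0 (v(Z) = -(Z - Z)/2 = -½*0 = 0)
C(I) = -1/58
(C(v(5))/(-274))² = (-1/58/(-274))² = (-1/58*(-1/274))² = (1/15892)² = 1/252555664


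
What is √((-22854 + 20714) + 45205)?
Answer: 3*√4785 ≈ 207.52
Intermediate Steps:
√((-22854 + 20714) + 45205) = √(-2140 + 45205) = √43065 = 3*√4785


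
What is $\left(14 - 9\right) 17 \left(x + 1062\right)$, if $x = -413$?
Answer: $55165$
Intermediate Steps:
$\left(14 - 9\right) 17 \left(x + 1062\right) = \left(14 - 9\right) 17 \left(-413 + 1062\right) = 5 \cdot 17 \cdot 649 = 85 \cdot 649 = 55165$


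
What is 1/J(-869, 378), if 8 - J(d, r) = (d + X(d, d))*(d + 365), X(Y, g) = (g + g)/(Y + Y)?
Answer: -1/437464 ≈ -2.2859e-6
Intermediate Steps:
X(Y, g) = g/Y (X(Y, g) = (2*g)/((2*Y)) = (2*g)*(1/(2*Y)) = g/Y)
J(d, r) = 8 - (1 + d)*(365 + d) (J(d, r) = 8 - (d + d/d)*(d + 365) = 8 - (d + 1)*(365 + d) = 8 - (1 + d)*(365 + d))
1/J(-869, 378) = 1/(-357 - 1*(-869)**2 - 366*(-869)) = 1/(-357 - 1*755161 + 318054) = 1/(-357 - 755161 + 318054) = 1/(-437464) = -1/437464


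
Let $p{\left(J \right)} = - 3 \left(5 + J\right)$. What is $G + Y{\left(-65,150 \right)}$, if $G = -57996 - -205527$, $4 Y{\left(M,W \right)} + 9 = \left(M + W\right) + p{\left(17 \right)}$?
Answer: $\frac{295067}{2} \approx 1.4753 \cdot 10^{5}$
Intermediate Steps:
$p{\left(J \right)} = -15 - 3 J$
$Y{\left(M,W \right)} = - \frac{75}{4} + \frac{M}{4} + \frac{W}{4}$ ($Y{\left(M,W \right)} = - \frac{9}{4} + \frac{\left(M + W\right) - 66}{4} = - \frac{9}{4} + \frac{-66 + M + W}{4} = - \frac{9}{4} + \left(- \frac{33}{2} + \frac{M}{4} + \frac{W}{4}\right) = - \frac{75}{4} + \frac{M}{4} + \frac{W}{4}$)
$G = 147531$ ($G = -57996 + 205527 = 147531$)
$G + Y{\left(-65,150 \right)} = 147531 + \left(- \frac{75}{4} + \frac{1}{4} \left(-65\right) + \frac{1}{4} \cdot 150\right) = 147531 - - \frac{5}{2} = 147531 + \frac{5}{2} = \frac{295067}{2}$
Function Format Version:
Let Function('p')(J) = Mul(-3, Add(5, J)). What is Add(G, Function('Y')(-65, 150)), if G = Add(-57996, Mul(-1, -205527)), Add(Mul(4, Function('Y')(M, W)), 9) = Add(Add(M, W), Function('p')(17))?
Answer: Rational(295067, 2) ≈ 1.4753e+5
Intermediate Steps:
Function('p')(J) = Add(-15, Mul(-3, J))
Function('Y')(M, W) = Add(Rational(-75, 4), Mul(Rational(1, 4), M), Mul(Rational(1, 4), W)) (Function('Y')(M, W) = Add(Rational(-9, 4), Mul(Rational(1, 4), Add(Add(M, W), Add(-15, Mul(-3, 17))))) = Add(Rational(-9, 4), Mul(Rational(1, 4), Add(Add(M, W), Add(-15, -51)))) = Add(Rational(-9, 4), Mul(Rational(1, 4), Add(Add(M, W), -66))) = Add(Rational(-9, 4), Mul(Rational(1, 4), Add(-66, M, W))) = Add(Rational(-9, 4), Add(Rational(-33, 2), Mul(Rational(1, 4), M), Mul(Rational(1, 4), W))) = Add(Rational(-75, 4), Mul(Rational(1, 4), M), Mul(Rational(1, 4), W)))
G = 147531 (G = Add(-57996, 205527) = 147531)
Add(G, Function('Y')(-65, 150)) = Add(147531, Add(Rational(-75, 4), Mul(Rational(1, 4), -65), Mul(Rational(1, 4), 150))) = Add(147531, Add(Rational(-75, 4), Rational(-65, 4), Rational(75, 2))) = Add(147531, Rational(5, 2)) = Rational(295067, 2)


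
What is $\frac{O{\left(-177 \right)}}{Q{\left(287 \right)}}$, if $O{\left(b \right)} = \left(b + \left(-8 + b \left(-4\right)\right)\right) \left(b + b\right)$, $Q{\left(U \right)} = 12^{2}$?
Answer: $- \frac{30857}{24} \approx -1285.7$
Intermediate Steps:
$Q{\left(U \right)} = 144$
$O{\left(b \right)} = 2 b \left(-8 - 3 b\right)$ ($O{\left(b \right)} = \left(b - \left(8 + 4 b\right)\right) 2 b = \left(-8 - 3 b\right) 2 b = 2 b \left(-8 - 3 b\right)$)
$\frac{O{\left(-177 \right)}}{Q{\left(287 \right)}} = \frac{\left(-2\right) \left(-177\right) \left(8 + 3 \left(-177\right)\right)}{144} = \left(-2\right) \left(-177\right) \left(8 - 531\right) \frac{1}{144} = \left(-2\right) \left(-177\right) \left(-523\right) \frac{1}{144} = \left(-185142\right) \frac{1}{144} = - \frac{30857}{24}$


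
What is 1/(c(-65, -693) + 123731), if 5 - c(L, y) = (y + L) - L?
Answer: 1/124429 ≈ 8.0367e-6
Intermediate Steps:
c(L, y) = 5 - y (c(L, y) = 5 - ((y + L) - L) = 5 - ((L + y) - L) = 5 - y)
1/(c(-65, -693) + 123731) = 1/((5 - 1*(-693)) + 123731) = 1/((5 + 693) + 123731) = 1/(698 + 123731) = 1/124429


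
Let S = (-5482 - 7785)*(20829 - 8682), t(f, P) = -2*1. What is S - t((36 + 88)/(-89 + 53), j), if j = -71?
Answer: -161154247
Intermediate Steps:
t(f, P) = -2
S = -161154249 (S = -13267*12147 = -161154249)
S - t((36 + 88)/(-89 + 53), j) = -161154249 - 1*(-2) = -161154249 + 2 = -161154247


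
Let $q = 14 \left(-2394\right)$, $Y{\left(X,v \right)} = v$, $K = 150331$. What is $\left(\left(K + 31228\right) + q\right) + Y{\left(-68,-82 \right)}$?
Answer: $147961$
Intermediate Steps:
$q = -33516$
$\left(\left(K + 31228\right) + q\right) + Y{\left(-68,-82 \right)} = \left(\left(150331 + 31228\right) - 33516\right) - 82 = \left(181559 - 33516\right) - 82 = 148043 - 82 = 147961$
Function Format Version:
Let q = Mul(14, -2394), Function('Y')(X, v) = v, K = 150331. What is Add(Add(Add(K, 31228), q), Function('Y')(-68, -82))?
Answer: 147961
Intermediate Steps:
q = -33516
Add(Add(Add(K, 31228), q), Function('Y')(-68, -82)) = Add(Add(Add(150331, 31228), -33516), -82) = Add(Add(181559, -33516), -82) = Add(148043, -82) = 147961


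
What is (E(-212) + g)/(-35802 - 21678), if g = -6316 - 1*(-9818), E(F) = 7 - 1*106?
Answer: -3403/57480 ≈ -0.059203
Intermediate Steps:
E(F) = -99 (E(F) = 7 - 106 = -99)
g = 3502 (g = -6316 + 9818 = 3502)
(E(-212) + g)/(-35802 - 21678) = (-99 + 3502)/(-35802 - 21678) = 3403/(-57480) = 3403*(-1/57480) = -3403/57480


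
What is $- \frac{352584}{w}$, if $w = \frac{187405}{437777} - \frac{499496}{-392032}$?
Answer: $- \frac{7563922535295072}{36517077169} \approx -2.0713 \cdot 10^{5}$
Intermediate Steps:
$w = \frac{36517077169}{21452824108}$ ($w = 187405 \cdot \frac{1}{437777} - - \frac{62437}{49004} = \frac{187405}{437777} + \frac{62437}{49004} = \frac{36517077169}{21452824108} \approx 1.7022$)
$- \frac{352584}{w} = - \frac{352584}{\frac{36517077169}{21452824108}} = \left(-352584\right) \frac{21452824108}{36517077169} = - \frac{7563922535295072}{36517077169}$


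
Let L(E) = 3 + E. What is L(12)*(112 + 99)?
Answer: 3165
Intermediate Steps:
L(12)*(112 + 99) = (3 + 12)*(112 + 99) = 15*211 = 3165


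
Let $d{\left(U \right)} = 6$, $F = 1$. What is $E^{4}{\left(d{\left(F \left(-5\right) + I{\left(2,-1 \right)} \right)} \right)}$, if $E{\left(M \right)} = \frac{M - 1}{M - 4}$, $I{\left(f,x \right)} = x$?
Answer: $\frac{625}{16} \approx 39.063$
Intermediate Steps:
$E{\left(M \right)} = \frac{-1 + M}{-4 + M}$
$E^{4}{\left(d{\left(F \left(-5\right) + I{\left(2,-1 \right)} \right)} \right)} = \left(\frac{-1 + 6}{-4 + 6}\right)^{4} = \left(\frac{1}{2} \cdot 5\right)^{4} = \left(\frac{5}{2}\right)^{4} = \frac{625}{16}$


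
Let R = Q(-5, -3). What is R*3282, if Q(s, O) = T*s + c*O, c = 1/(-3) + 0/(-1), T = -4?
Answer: 68922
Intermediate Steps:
c = -⅓ (c = 1*(-⅓) + 0*(-1) = -⅓ + 0 = -⅓ ≈ -0.33333)
Q(s, O) = -4*s - O/3
R = 21 (R = -4*(-5) - ⅓*(-3) = 20 + 1 = 21)
R*3282 = 21*3282 = 68922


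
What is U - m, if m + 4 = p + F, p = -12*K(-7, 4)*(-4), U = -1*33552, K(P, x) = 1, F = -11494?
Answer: -22102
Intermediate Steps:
U = -33552
p = 48 (p = -12*1*(-4) = -12*(-4) = 48)
m = -11450 (m = -4 + (48 - 11494) = -4 - 11446 = -11450)
U - m = -33552 - 1*(-11450) = -33552 + 11450 = -22102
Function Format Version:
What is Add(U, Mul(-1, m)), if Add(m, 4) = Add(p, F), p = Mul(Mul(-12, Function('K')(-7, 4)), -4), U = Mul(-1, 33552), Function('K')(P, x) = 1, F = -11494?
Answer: -22102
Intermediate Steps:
U = -33552
p = 48 (p = Mul(Mul(-12, 1), -4) = Mul(-12, -4) = 48)
m = -11450 (m = Add(-4, Add(48, -11494)) = Add(-4, -11446) = -11450)
Add(U, Mul(-1, m)) = Add(-33552, Mul(-1, -11450)) = Add(-33552, 11450) = -22102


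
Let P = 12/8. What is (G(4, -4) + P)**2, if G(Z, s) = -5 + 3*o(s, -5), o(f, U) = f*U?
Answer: 12769/4 ≈ 3192.3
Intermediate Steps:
o(f, U) = U*f
G(Z, s) = -5 - 15*s (G(Z, s) = -5 + 3*(-5*s) = -5 - 15*s)
P = 3/2 (P = 12*(1/8) = 3/2 ≈ 1.5000)
(G(4, -4) + P)**2 = ((-5 - 15*(-4)) + 3/2)**2 = ((-5 + 60) + 3/2)**2 = (55 + 3/2)**2 = (113/2)**2 = 12769/4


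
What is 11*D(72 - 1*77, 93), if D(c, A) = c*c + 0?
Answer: 275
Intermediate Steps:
D(c, A) = c² (D(c, A) = c² + 0 = c²)
11*D(72 - 1*77, 93) = 11*(72 - 1*77)² = 11*(72 - 77)² = 11*(-5)² = 11*25 = 275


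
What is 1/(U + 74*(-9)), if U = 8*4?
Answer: -1/634 ≈ -0.0015773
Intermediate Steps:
U = 32
1/(U + 74*(-9)) = 1/(32 + 74*(-9)) = 1/(32 - 666) = 1/(-634) = -1/634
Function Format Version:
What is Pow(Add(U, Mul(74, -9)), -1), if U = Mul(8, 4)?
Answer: Rational(-1, 634) ≈ -0.0015773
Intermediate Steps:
U = 32
Pow(Add(U, Mul(74, -9)), -1) = Pow(Add(32, Mul(74, -9)), -1) = Pow(Add(32, -666), -1) = Pow(-634, -1) = Rational(-1, 634)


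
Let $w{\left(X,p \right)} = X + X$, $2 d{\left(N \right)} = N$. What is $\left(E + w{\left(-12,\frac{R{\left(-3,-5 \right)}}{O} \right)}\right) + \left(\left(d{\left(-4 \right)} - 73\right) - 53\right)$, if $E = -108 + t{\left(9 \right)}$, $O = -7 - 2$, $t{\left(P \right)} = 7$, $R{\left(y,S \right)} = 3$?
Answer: $-253$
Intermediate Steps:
$d{\left(N \right)} = \frac{N}{2}$
$O = -9$
$E = -101$ ($E = -108 + 7 = -101$)
$w{\left(X,p \right)} = 2 X$
$\left(E + w{\left(-12,\frac{R{\left(-3,-5 \right)}}{O} \right)}\right) + \left(\left(d{\left(-4 \right)} - 73\right) - 53\right) = \left(-101 + 2 \left(-12\right)\right) + \left(\left(\frac{1}{2} \left(-4\right) - 73\right) - 53\right) = \left(-101 - 24\right) - 128 = -125 - 128 = -253$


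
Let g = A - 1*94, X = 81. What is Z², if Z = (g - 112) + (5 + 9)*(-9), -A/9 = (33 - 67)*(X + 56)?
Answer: 1729728100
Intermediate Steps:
A = 41922 (A = -9*(33 - 67)*(81 + 56) = -(-306)*137 = -9*(-4658) = 41922)
g = 41828 (g = 41922 - 1*94 = 41922 - 94 = 41828)
Z = 41590 (Z = (41828 - 112) + (5 + 9)*(-9) = 41716 + 14*(-9) = 41716 - 126 = 41590)
Z² = 41590² = 1729728100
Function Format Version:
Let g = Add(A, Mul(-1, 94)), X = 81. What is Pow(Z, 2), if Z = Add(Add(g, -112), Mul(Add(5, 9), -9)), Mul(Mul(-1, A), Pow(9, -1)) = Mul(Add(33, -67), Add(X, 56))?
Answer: 1729728100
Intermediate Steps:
A = 41922 (A = Mul(-9, Mul(Add(33, -67), Add(81, 56))) = Mul(-9, Mul(-34, 137)) = Mul(-9, -4658) = 41922)
g = 41828 (g = Add(41922, Mul(-1, 94)) = Add(41922, -94) = 41828)
Z = 41590 (Z = Add(Add(41828, -112), Mul(Add(5, 9), -9)) = Add(41716, Mul(14, -9)) = Add(41716, -126) = 41590)
Pow(Z, 2) = Pow(41590, 2) = 1729728100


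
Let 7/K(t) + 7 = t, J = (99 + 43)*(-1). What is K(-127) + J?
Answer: -19035/134 ≈ -142.05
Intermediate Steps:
J = -142 (J = 142*(-1) = -142)
K(t) = 7/(-7 + t)
K(-127) + J = 7/(-7 - 127) - 142 = 7/(-134) - 142 = 7*(-1/134) - 142 = -7/134 - 142 = -19035/134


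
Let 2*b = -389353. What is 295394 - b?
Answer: 980141/2 ≈ 4.9007e+5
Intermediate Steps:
b = -389353/2 (b = (½)*(-389353) = -389353/2 ≈ -1.9468e+5)
295394 - b = 295394 - 1*(-389353/2) = 295394 + 389353/2 = 980141/2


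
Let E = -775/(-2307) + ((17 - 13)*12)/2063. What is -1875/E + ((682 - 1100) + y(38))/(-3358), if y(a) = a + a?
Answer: -14982708050694/2870352919 ≈ -5219.8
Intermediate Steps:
y(a) = 2*a
E = 1709561/4759341 (E = -775*(-1/2307) + (4*12)*(1/2063) = 775/2307 + 48*(1/2063) = 775/2307 + 48/2063 = 1709561/4759341 ≈ 0.35920)
-1875/E + ((682 - 1100) + y(38))/(-3358) = -1875/1709561/4759341 + ((682 - 1100) + 2*38)/(-3358) = -1875*4759341/1709561 + (-418 + 76)*(-1/3358) = -8923764375/1709561 - 342*(-1/3358) = -8923764375/1709561 + 171/1679 = -14982708050694/2870352919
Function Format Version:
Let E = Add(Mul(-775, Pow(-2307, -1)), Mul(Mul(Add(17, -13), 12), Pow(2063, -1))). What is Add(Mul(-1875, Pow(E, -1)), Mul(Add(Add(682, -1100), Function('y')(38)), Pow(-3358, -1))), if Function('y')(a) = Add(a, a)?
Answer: Rational(-14982708050694, 2870352919) ≈ -5219.8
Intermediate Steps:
Function('y')(a) = Mul(2, a)
E = Rational(1709561, 4759341) (E = Add(Mul(-775, Rational(-1, 2307)), Mul(Mul(4, 12), Rational(1, 2063))) = Add(Rational(775, 2307), Mul(48, Rational(1, 2063))) = Add(Rational(775, 2307), Rational(48, 2063)) = Rational(1709561, 4759341) ≈ 0.35920)
Add(Mul(-1875, Pow(E, -1)), Mul(Add(Add(682, -1100), Function('y')(38)), Pow(-3358, -1))) = Add(Mul(-1875, Pow(Rational(1709561, 4759341), -1)), Mul(Add(Add(682, -1100), Mul(2, 38)), Pow(-3358, -1))) = Add(Mul(-1875, Rational(4759341, 1709561)), Mul(Add(-418, 76), Rational(-1, 3358))) = Add(Rational(-8923764375, 1709561), Mul(-342, Rational(-1, 3358))) = Add(Rational(-8923764375, 1709561), Rational(171, 1679)) = Rational(-14982708050694, 2870352919)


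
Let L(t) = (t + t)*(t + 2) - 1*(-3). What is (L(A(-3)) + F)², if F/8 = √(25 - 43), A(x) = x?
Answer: -1071 + 432*I*√2 ≈ -1071.0 + 610.94*I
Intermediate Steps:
L(t) = 3 + 2*t*(2 + t) (L(t) = (2*t)*(2 + t) + 3 = 2*t*(2 + t) + 3 = 3 + 2*t*(2 + t))
F = 24*I*√2 (F = 8*√(25 - 43) = 8*√(-18) = 8*(3*I*√2) = 24*I*√2 ≈ 33.941*I)
(L(A(-3)) + F)² = ((3 + 2*(-3)² + 4*(-3)) + 24*I*√2)² = ((3 + 2*9 - 12) + 24*I*√2)² = ((3 + 18 - 12) + 24*I*√2)² = (9 + 24*I*√2)²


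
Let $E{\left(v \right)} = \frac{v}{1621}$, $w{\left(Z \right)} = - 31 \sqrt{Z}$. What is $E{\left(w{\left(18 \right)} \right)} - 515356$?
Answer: $-515356 - \frac{93 \sqrt{2}}{1621} \approx -5.1536 \cdot 10^{5}$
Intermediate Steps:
$E{\left(v \right)} = \frac{v}{1621}$ ($E{\left(v \right)} = v \frac{1}{1621} = \frac{v}{1621}$)
$E{\left(w{\left(18 \right)} \right)} - 515356 = \frac{\left(-31\right) \sqrt{18}}{1621} - 515356 = \frac{\left(-31\right) 3 \sqrt{2}}{1621} - 515356 = \frac{\left(-93\right) \sqrt{2}}{1621} - 515356 = - \frac{93 \sqrt{2}}{1621} - 515356 = -515356 - \frac{93 \sqrt{2}}{1621}$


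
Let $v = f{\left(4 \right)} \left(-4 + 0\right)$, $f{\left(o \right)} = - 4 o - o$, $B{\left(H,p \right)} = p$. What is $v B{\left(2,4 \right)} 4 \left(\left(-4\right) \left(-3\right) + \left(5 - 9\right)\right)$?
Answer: $10240$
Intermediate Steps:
$f{\left(o \right)} = - 5 o$
$v = 80$ ($v = \left(-5\right) 4 \left(-4 + 0\right) = \left(-20\right) \left(-4\right) = 80$)
$v B{\left(2,4 \right)} 4 \left(\left(-4\right) \left(-3\right) + \left(5 - 9\right)\right) = 80 \cdot 4 \cdot 4 \left(\left(-4\right) \left(-3\right) + \left(5 - 9\right)\right) = 80 \cdot 16 \left(12 + \left(5 - 9\right)\right) = 1280 \left(12 + \left(5 - 9\right)\right) = 1280 \left(12 - 4\right) = 1280 \cdot 8 = 10240$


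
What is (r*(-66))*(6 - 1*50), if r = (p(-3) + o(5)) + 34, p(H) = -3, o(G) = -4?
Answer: 78408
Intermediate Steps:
r = 27 (r = (-3 - 4) + 34 = -7 + 34 = 27)
(r*(-66))*(6 - 1*50) = (27*(-66))*(6 - 1*50) = -1782*(6 - 50) = -1782*(-44) = 78408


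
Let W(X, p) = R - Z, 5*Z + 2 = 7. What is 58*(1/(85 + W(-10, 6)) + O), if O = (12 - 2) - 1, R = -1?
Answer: 43384/83 ≈ 522.70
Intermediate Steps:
Z = 1 (Z = -2/5 + (1/5)*7 = -2/5 + 7/5 = 1)
W(X, p) = -2 (W(X, p) = -1 - 1*1 = -1 - 1 = -2)
O = 9 (O = 10 - 1 = 9)
58*(1/(85 + W(-10, 6)) + O) = 58*(1/(85 - 2) + 9) = 58*(1/83 + 9) = 58*(748/83) = 43384/83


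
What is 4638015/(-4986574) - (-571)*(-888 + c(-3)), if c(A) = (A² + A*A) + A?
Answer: -2485727005257/4986574 ≈ -4.9848e+5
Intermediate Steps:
c(A) = A + 2*A² (c(A) = (A² + A²) + A = 2*A² + A = A + 2*A²)
4638015/(-4986574) - (-571)*(-888 + c(-3)) = 4638015/(-4986574) - (-571)*(-888 - 3*(1 + 2*(-3))) = 4638015*(-1/4986574) - (-571)*(-888 - 3*(1 - 6)) = -4638015/4986574 - (-571)*(-888 - 3*(-5)) = -4638015/4986574 - (-571)*(-888 + 15) = -4638015/4986574 - (-571)*(-873) = -4638015/4986574 - 1*498483 = -4638015/4986574 - 498483 = -2485727005257/4986574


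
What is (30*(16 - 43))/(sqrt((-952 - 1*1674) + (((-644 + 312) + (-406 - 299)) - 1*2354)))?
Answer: 810*I*sqrt(6017)/6017 ≈ 10.442*I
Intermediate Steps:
(30*(16 - 43))/(sqrt((-952 - 1*1674) + (((-644 + 312) + (-406 - 299)) - 1*2354))) = (30*(-27))/(sqrt((-952 - 1674) + ((-332 - 705) - 2354))) = -810/sqrt(-2626 + (-1037 - 2354)) = -810/sqrt(-2626 - 3391) = -810*(-I*sqrt(6017)/6017) = -(-810)*I*sqrt(6017)/6017 = 810*I*sqrt(6017)/6017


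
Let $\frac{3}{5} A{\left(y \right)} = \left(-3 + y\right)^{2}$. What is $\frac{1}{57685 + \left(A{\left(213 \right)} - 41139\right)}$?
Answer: $\frac{1}{90046} \approx 1.1105 \cdot 10^{-5}$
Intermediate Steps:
$A{\left(y \right)} = \frac{5 \left(-3 + y\right)^{2}}{3}$
$\frac{1}{57685 + \left(A{\left(213 \right)} - 41139\right)} = \frac{1}{57685 + \left(\frac{5 \left(-3 + 213\right)^{2}}{3} - 41139\right)} = \frac{1}{57685 - \left(41139 - \frac{5 \cdot 210^{2}}{3}\right)} = \frac{1}{57685 + \left(\frac{5}{3} \cdot 44100 - 41139\right)} = \frac{1}{57685 + \left(73500 - 41139\right)} = \frac{1}{57685 + 32361} = \frac{1}{90046}$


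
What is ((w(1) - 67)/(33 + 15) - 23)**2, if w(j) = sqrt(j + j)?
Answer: (1171 - sqrt(2))**2/2304 ≈ 593.72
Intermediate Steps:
w(j) = sqrt(2)*sqrt(j) (w(j) = sqrt(2*j) = sqrt(2)*sqrt(j))
((w(1) - 67)/(33 + 15) - 23)**2 = ((sqrt(2)*sqrt(1) - 67)/(33 + 15) - 23)**2 = ((sqrt(2)*1 - 67)/48 - 23)**2 = ((sqrt(2) - 67)*(1/48) - 23)**2 = ((-67 + sqrt(2))*(1/48) - 23)**2 = ((-67/48 + sqrt(2)/48) - 23)**2 = (-1171/48 + sqrt(2)/48)**2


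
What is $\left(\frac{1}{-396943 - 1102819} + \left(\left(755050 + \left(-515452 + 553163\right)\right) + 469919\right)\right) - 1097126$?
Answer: $\frac{248291598147}{1499762} \approx 1.6555 \cdot 10^{5}$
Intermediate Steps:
$\left(\frac{1}{-396943 - 1102819} + \left(\left(755050 + \left(-515452 + 553163\right)\right) + 469919\right)\right) - 1097126 = \left(\frac{1}{-1499762} + \left(\left(755050 + 37711\right) + 469919\right)\right) - 1097126 = \left(- \frac{1}{1499762} + \left(792761 + 469919\right)\right) - 1097126 = \left(- \frac{1}{1499762} + 1262680\right) - 1097126 = \frac{1893719482159}{1499762} - 1097126 = \frac{248291598147}{1499762}$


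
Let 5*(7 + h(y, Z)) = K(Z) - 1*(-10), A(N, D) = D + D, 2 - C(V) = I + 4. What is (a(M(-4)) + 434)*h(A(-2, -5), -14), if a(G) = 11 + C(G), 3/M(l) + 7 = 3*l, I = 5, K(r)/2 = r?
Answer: -23214/5 ≈ -4642.8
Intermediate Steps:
K(r) = 2*r
C(V) = -7 (C(V) = 2 - (5 + 4) = 2 - 1*9 = 2 - 9 = -7)
M(l) = 3/(-7 + 3*l)
A(N, D) = 2*D
h(y, Z) = -5 + 2*Z/5 (h(y, Z) = -7 + (2*Z - 1*(-10))/5 = -7 + (2*Z + 10)/5 = -7 + (10 + 2*Z)/5 = -7 + (2 + 2*Z/5) = -5 + 2*Z/5)
a(G) = 4 (a(G) = 11 - 7 = 4)
(a(M(-4)) + 434)*h(A(-2, -5), -14) = (4 + 434)*(-5 + (⅖)*(-14)) = 438*(-5 - 28/5) = 438*(-53/5) = -23214/5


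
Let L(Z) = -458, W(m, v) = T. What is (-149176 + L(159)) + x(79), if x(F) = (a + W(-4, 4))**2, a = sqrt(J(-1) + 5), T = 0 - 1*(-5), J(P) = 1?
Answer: -149603 + 10*sqrt(6) ≈ -1.4958e+5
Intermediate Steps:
T = 5 (T = 0 + 5 = 5)
W(m, v) = 5
a = sqrt(6) (a = sqrt(1 + 5) = sqrt(6) ≈ 2.4495)
x(F) = (5 + sqrt(6))**2 (x(F) = (sqrt(6) + 5)**2 = (5 + sqrt(6))**2)
(-149176 + L(159)) + x(79) = (-149176 - 458) + (5 + sqrt(6))**2 = -149634 + (5 + sqrt(6))**2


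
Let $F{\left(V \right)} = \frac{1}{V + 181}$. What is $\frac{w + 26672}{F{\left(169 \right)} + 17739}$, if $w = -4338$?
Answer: $\frac{7816900}{6208651} \approx 1.259$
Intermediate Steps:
$F{\left(V \right)} = \frac{1}{181 + V}$
$\frac{w + 26672}{F{\left(169 \right)} + 17739} = \frac{-4338 + 26672}{\frac{1}{181 + 169} + 17739} = \frac{22334}{\frac{1}{350} + 17739} = \frac{22334}{\frac{6208651}{350}} = 22334 \cdot \frac{350}{6208651} = \frac{7816900}{6208651}$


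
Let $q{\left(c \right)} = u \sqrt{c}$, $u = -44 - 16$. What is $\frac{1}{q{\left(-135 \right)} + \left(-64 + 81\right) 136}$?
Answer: $\frac{289}{728918} + \frac{45 i \sqrt{15}}{1457836} \approx 0.00039648 + 0.00011955 i$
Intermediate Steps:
$u = -60$
$q{\left(c \right)} = - 60 \sqrt{c}$
$\frac{1}{q{\left(-135 \right)} + \left(-64 + 81\right) 136} = \frac{1}{- 60 \sqrt{-135} + \left(-64 + 81\right) 136} = \frac{1}{- 60 \cdot 3 i \sqrt{15} + 17 \cdot 136} = \frac{1}{- 180 i \sqrt{15} + 2312} = \frac{1}{2312 - 180 i \sqrt{15}}$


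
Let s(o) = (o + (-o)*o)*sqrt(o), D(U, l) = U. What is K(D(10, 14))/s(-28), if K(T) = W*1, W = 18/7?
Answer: 9*I*sqrt(7)/39788 ≈ 0.00059847*I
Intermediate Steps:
W = 18/7 (W = 18*(1/7) = 18/7 ≈ 2.5714)
s(o) = sqrt(o)*(o - o**2) (s(o) = (o - o**2)*sqrt(o) = sqrt(o)*(o - o**2))
K(T) = 18/7 (K(T) = (18/7)*1 = 18/7)
K(D(10, 14))/s(-28) = 18/(7*(((-28)**(3/2)*(1 - 1*(-28))))) = 18/(7*(((-56*I*sqrt(7))*(1 + 28)))) = 18/(7*((-56*I*sqrt(7)*29))) = 18/(7*((-1624*I*sqrt(7)))) = 18*(I*sqrt(7)/11368)/7 = 9*I*sqrt(7)/39788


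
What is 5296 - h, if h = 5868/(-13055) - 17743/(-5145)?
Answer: 10157718617/1919085 ≈ 5293.0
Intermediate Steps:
h = 5755543/1919085 (h = 5868*(-1/13055) - 17743*(-1/5145) = -5868/13055 + 17743/5145 = 5755543/1919085 ≈ 2.9991)
5296 - h = 5296 - 1*5755543/1919085 = 5296 - 5755543/1919085 = 10157718617/1919085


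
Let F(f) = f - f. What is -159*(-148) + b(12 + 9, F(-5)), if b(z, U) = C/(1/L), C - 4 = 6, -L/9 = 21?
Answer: 21642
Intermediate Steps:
L = -189 (L = -9*21 = -189)
F(f) = 0
C = 10 (C = 4 + 6 = 10)
b(z, U) = -1890 (b(z, U) = 10/(1/(-189)) = 10/(-1/189) = 10*(-189) = -1890)
-159*(-148) + b(12 + 9, F(-5)) = -159*(-148) - 1890 = 23532 - 1890 = 21642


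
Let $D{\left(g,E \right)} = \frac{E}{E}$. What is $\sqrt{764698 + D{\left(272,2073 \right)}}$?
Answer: $\sqrt{764699} \approx 874.47$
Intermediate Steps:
$D{\left(g,E \right)} = 1$
$\sqrt{764698 + D{\left(272,2073 \right)}} = \sqrt{764698 + 1} = \sqrt{764699}$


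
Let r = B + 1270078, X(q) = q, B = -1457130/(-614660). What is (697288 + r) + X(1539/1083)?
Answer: 2297600680693/1167854 ≈ 1.9674e+6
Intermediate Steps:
B = 145713/61466 (B = -1457130*(-1/614660) = 145713/61466 ≈ 2.3706)
r = 78066760061/61466 (r = 145713/61466 + 1270078 = 78066760061/61466 ≈ 1.2701e+6)
(697288 + r) + X(1539/1083) = (697288 + 78066760061/61466) + 1539/1083 = 120926264269/61466 + 1539*(1/1083) = 120926264269/61466 + 27/19 = 2297600680693/1167854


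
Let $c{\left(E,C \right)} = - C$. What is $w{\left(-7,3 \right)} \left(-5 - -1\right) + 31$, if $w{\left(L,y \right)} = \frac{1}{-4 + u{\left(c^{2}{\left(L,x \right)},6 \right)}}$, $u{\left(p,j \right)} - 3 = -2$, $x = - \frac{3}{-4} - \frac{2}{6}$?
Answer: $\frac{97}{3} \approx 32.333$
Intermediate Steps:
$x = \frac{5}{12}$ ($x = \left(-3\right) \left(- \frac{1}{4}\right) - \frac{1}{3} = \frac{3}{4} - \frac{1}{3} = \frac{5}{12} \approx 0.41667$)
$u{\left(p,j \right)} = 1$ ($u{\left(p,j \right)} = 3 - 2 = 1$)
$w{\left(L,y \right)} = - \frac{1}{3}$ ($w{\left(L,y \right)} = \frac{1}{-4 + 1} = \frac{1}{-3} = - \frac{1}{3}$)
$w{\left(-7,3 \right)} \left(-5 - -1\right) + 31 = - \frac{-5 - -1}{3} + 31 = - \frac{-5 + 1}{3} + 31 = \left(- \frac{1}{3}\right) \left(-4\right) + 31 = \frac{4}{3} + 31 = \frac{97}{3}$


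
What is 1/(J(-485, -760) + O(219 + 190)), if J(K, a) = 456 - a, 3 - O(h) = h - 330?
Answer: 1/1140 ≈ 0.00087719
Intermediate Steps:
O(h) = 333 - h (O(h) = 3 - (h - 330) = 3 - (-330 + h) = 3 + (330 - h) = 333 - h)
1/(J(-485, -760) + O(219 + 190)) = 1/((456 - 1*(-760)) + (333 - (219 + 190))) = 1/((456 + 760) + (333 - 1*409)) = 1/(1216 + (333 - 409)) = 1/(1216 - 76) = 1/1140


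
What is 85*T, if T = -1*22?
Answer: -1870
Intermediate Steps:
T = -22
85*T = 85*(-22) = -1870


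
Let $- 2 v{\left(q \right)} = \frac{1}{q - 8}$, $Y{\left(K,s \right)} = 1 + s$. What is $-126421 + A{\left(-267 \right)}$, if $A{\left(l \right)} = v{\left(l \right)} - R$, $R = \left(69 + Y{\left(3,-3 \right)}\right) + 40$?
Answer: $- \frac{69590399}{550} \approx -1.2653 \cdot 10^{5}$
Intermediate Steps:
$v{\left(q \right)} = - \frac{1}{2 \left(-8 + q\right)}$ ($v{\left(q \right)} = - \frac{1}{2 \left(q - 8\right)} = - \frac{1}{2 \left(-8 + q\right)}$)
$R = 107$ ($R = \left(69 + \left(1 - 3\right)\right) + 40 = \left(69 - 2\right) + 40 = 67 + 40 = 107$)
$A{\left(l \right)} = -107 - \frac{1}{-16 + 2 l}$ ($A{\left(l \right)} = - \frac{1}{-16 + 2 l} - 107 = -107 - \frac{1}{-16 + 2 l}$)
$-126421 + A{\left(-267 \right)} = -126421 + \frac{1711 - -57138}{2 \left(-8 - 267\right)} = -126421 + \frac{1711 + 57138}{2 \left(-275\right)} = -126421 + \frac{1}{2} \left(- \frac{1}{275}\right) 58849 = -126421 - \frac{58849}{550} = - \frac{69590399}{550}$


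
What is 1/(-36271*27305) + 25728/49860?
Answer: 424674795233/823005493305 ≈ 0.51600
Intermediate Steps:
1/(-36271*27305) + 25728/49860 = -1/36271*1/27305 + 25728*(1/49860) = -1/990379655 + 2144/4155 = 424674795233/823005493305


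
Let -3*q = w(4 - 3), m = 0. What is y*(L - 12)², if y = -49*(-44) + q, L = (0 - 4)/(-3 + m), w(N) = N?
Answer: 6622208/27 ≈ 2.4527e+5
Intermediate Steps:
q = -⅓ (q = -(4 - 3)/3 = -⅓*1 = -⅓ ≈ -0.33333)
L = 4/3 (L = (0 - 4)/(-3 + 0) = -4/(-3) = -4*(-⅓) = 4/3 ≈ 1.3333)
y = 6467/3 (y = -49*(-44) - ⅓ = 2156 - ⅓ = 6467/3 ≈ 2155.7)
y*(L - 12)² = 6467*(4/3 - 12)²/3 = 6467*(-32/3)²/3 = (6467/3)*(1024/9) = 6622208/27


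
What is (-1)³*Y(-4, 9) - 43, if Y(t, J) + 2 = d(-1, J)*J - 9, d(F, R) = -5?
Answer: 13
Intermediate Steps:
Y(t, J) = -11 - 5*J (Y(t, J) = -2 + (-5*J - 9) = -2 + (-9 - 5*J) = -11 - 5*J)
(-1)³*Y(-4, 9) - 43 = (-1)³*(-11 - 5*9) - 43 = -(-11 - 45) - 43 = -1*(-56) - 43 = 56 - 43 = 13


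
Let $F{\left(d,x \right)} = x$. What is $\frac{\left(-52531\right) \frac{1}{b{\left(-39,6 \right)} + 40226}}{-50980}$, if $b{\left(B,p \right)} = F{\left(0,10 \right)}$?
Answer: $\frac{52531}{2051231280} \approx 2.561 \cdot 10^{-5}$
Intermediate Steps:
$b{\left(B,p \right)} = 10$
$\frac{\left(-52531\right) \frac{1}{b{\left(-39,6 \right)} + 40226}}{-50980} = \frac{\left(-52531\right) \frac{1}{10 + 40226}}{-50980} = - \frac{52531}{40236} \left(- \frac{1}{50980}\right) = \left(-52531\right) \frac{1}{40236} \left(- \frac{1}{50980}\right) = \left(- \frac{52531}{40236}\right) \left(- \frac{1}{50980}\right) = \frac{52531}{2051231280}$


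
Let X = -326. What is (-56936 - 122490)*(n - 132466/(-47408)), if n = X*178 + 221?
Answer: 122923935763135/11852 ≈ 1.0372e+10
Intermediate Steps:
n = -57807 (n = -326*178 + 221 = -58028 + 221 = -57807)
(-56936 - 122490)*(n - 132466/(-47408)) = (-56936 - 122490)*(-57807 - 132466/(-47408)) = -179426*(-57807 - 132466*(-1/47408)) = -179426*(-57807 + 66233/23704) = -179426*(-1370190895/23704) = 122923935763135/11852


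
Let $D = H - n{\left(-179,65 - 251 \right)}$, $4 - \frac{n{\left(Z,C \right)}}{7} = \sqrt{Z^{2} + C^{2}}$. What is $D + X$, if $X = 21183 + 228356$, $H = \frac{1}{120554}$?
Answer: $\frac{30079549095}{120554} + 7 \sqrt{66637} \approx 2.5132 \cdot 10^{5}$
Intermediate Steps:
$H = \frac{1}{120554} \approx 8.295 \cdot 10^{-6}$
$n{\left(Z,C \right)} = 28 - 7 \sqrt{C^{2} + Z^{2}}$ ($n{\left(Z,C \right)} = 28 - 7 \sqrt{Z^{2} + C^{2}} = 28 - 7 \sqrt{C^{2} + Z^{2}}$)
$X = 249539$
$D = - \frac{3375511}{120554} + 7 \sqrt{66637}$ ($D = \frac{1}{120554} - \left(28 - 7 \sqrt{\left(65 - 251\right)^{2} + \left(-179\right)^{2}}\right) = \frac{1}{120554} - \left(28 - 7 \sqrt{\left(65 - 251\right)^{2} + 32041}\right) = \frac{1}{120554} - \left(28 - 7 \sqrt{\left(-186\right)^{2} + 32041}\right) = \frac{1}{120554} - \left(28 - 7 \sqrt{34596 + 32041}\right) = \frac{1}{120554} - \left(28 - 7 \sqrt{66637}\right) = - \frac{3375511}{120554} + 7 \sqrt{66637} \approx 1779.0$)
$D + X = \left(- \frac{3375511}{120554} + 7 \sqrt{66637}\right) + 249539 = \frac{30079549095}{120554} + 7 \sqrt{66637}$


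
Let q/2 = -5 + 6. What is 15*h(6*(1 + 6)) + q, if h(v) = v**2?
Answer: 26462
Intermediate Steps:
q = 2 (q = 2*(-5 + 6) = 2*1 = 2)
15*h(6*(1 + 6)) + q = 15*(6*(1 + 6))**2 + 2 = 15*(6*7)**2 + 2 = 15*42**2 + 2 = 15*1764 + 2 = 26460 + 2 = 26462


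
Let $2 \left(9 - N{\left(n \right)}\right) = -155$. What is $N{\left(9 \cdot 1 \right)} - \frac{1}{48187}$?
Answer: $\frac{8336349}{96374} \approx 86.5$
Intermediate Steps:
$N{\left(n \right)} = \frac{173}{2}$ ($N{\left(n \right)} = 9 - - \frac{155}{2} = 9 + \frac{155}{2} = \frac{173}{2}$)
$N{\left(9 \cdot 1 \right)} - \frac{1}{48187} = \frac{173}{2} - \frac{1}{48187} = \frac{8336349}{96374}$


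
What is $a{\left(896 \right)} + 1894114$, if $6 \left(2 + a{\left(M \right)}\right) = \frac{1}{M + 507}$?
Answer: $\frac{15944634817}{8418} \approx 1.8941 \cdot 10^{6}$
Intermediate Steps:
$a{\left(M \right)} = -2 + \frac{1}{6 \left(507 + M\right)}$ ($a{\left(M \right)} = -2 + \frac{1}{6 \left(M + 507\right)} = -2 + \frac{1}{6 \left(507 + M\right)}$)
$a{\left(896 \right)} + 1894114 = \frac{-6083 - 10752}{6 \left(507 + 896\right)} + 1894114 = \frac{-6083 - 10752}{6 \cdot 1403} + 1894114 = \frac{1}{6} \cdot \frac{1}{1403} \left(-16835\right) + 1894114 = - \frac{16835}{8418} + 1894114 = \frac{15944634817}{8418}$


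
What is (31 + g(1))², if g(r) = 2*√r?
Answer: 1089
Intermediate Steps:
(31 + g(1))² = (31 + 2*√1)² = (31 + 2*1)² = (31 + 2)² = 33² = 1089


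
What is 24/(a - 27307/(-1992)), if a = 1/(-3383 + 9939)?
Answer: 944064/539237 ≈ 1.7507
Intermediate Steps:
a = 1/6556 ≈ 0.00015253
24/(a - 27307/(-1992)) = 24/(1/6556 - 27307/(-1992)) = 24/(1/6556 - 27307*(-1/1992)) = 24/(1/6556 + 329/24) = 24/(539237/39336) = 24*(39336/539237) = 944064/539237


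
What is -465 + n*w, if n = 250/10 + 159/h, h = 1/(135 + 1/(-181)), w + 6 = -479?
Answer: -1886506700/181 ≈ -1.0423e+7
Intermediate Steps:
w = -485 (w = -6 - 479 = -485)
h = 181/24434 (h = 1/(135 - 1/181) = 1/(24434/181) = 181/24434 ≈ 0.0074077)
n = 3889531/181 (n = 250/10 + 159/(181/24434) = 250*(⅒) + 159*(24434/181) = 25 + 3885006/181 = 3889531/181 ≈ 21489.)
-465 + n*w = -465 + (3889531/181)*(-485) = -465 - 1886422535/181 = -1886506700/181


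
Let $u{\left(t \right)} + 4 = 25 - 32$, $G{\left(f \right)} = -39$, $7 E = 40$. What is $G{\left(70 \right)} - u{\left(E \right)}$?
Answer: $-28$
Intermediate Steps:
$E = \frac{40}{7}$ ($E = \frac{1}{7} \cdot 40 = \frac{40}{7} \approx 5.7143$)
$u{\left(t \right)} = -11$ ($u{\left(t \right)} = -4 + \left(25 - 32\right) = -4 - 7 = -11$)
$G{\left(70 \right)} - u{\left(E \right)} = -39 - -11 = -39 + 11 = -28$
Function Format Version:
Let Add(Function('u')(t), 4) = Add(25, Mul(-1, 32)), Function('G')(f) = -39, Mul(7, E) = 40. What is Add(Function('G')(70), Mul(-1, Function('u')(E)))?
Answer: -28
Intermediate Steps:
E = Rational(40, 7) (E = Mul(Rational(1, 7), 40) = Rational(40, 7) ≈ 5.7143)
Function('u')(t) = -11 (Function('u')(t) = Add(-4, Add(25, Mul(-1, 32))) = Add(-4, Add(25, -32)) = Add(-4, -7) = -11)
Add(Function('G')(70), Mul(-1, Function('u')(E))) = Add(-39, Mul(-1, -11)) = Add(-39, 11) = -28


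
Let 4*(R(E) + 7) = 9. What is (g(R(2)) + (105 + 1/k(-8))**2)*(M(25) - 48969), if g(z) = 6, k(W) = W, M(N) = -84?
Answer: -34548273165/64 ≈ -5.3982e+8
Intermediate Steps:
R(E) = -19/4 (R(E) = -7 + (1/4)*9 = -7 + 9/4 = -19/4)
(g(R(2)) + (105 + 1/k(-8))**2)*(M(25) - 48969) = (6 + (105 + 1/(-8))**2)*(-84 - 48969) = (6 + (105 - 1/8)**2)*(-49053) = (6 + (839/8)**2)*(-49053) = (6 + 703921/64)*(-49053) = (704305/64)*(-49053) = -34548273165/64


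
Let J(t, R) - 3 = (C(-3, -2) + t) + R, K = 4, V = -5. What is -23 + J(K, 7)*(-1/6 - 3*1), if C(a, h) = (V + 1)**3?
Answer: 406/3 ≈ 135.33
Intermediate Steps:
C(a, h) = -64 (C(a, h) = (-5 + 1)**3 = (-4)**3 = -64)
J(t, R) = -61 + R + t (J(t, R) = 3 + ((-64 + t) + R) = 3 + (-64 + R + t) = -61 + R + t)
-23 + J(K, 7)*(-1/6 - 3*1) = -23 + (-61 + 7 + 4)*(-1/6 - 3*1) = -23 - 50*(-1*1/6 - 3) = -23 - 50*(-1/6 - 3) = -23 - 50*(-19/6) = -23 + 475/3 = 406/3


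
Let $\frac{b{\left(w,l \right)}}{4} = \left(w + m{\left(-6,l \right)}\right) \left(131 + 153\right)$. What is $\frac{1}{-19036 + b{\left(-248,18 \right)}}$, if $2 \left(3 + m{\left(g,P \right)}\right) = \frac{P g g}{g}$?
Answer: $- \frac{1}{365516} \approx -2.7359 \cdot 10^{-6}$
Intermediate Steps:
$m{\left(g,P \right)} = -3 + \frac{P g}{2}$ ($m{\left(g,P \right)} = -3 + \frac{P g g \frac{1}{g}}{2} = -3 + \frac{P g^{2} \frac{1}{g}}{2} = -3 + \frac{P g}{2}$)
$b{\left(w,l \right)} = -3408 - 3408 l + 1136 w$ ($b{\left(w,l \right)} = 4 \left(w + \left(-3 + \frac{1}{2} l \left(-6\right)\right)\right) \left(131 + 153\right) = 4 \left(w - \left(3 + 3 l\right)\right) 284 = 4 \left(-3 + w - 3 l\right) 284 = 4 \left(-852 - 852 l + 284 w\right) = -3408 - 3408 l + 1136 w$)
$\frac{1}{-19036 + b{\left(-248,18 \right)}} = \frac{1}{-19036 - 346480} = \frac{1}{-365516} = - \frac{1}{365516}$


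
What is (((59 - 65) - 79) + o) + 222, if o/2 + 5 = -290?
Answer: -453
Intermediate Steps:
o = -590 (o = -10 + 2*(-290) = -10 - 580 = -590)
(((59 - 65) - 79) + o) + 222 = (((59 - 65) - 79) - 590) + 222 = ((-6 - 79) - 590) + 222 = (-85 - 590) + 222 = -675 + 222 = -453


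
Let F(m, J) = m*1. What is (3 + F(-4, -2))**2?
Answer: 1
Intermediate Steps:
F(m, J) = m
(3 + F(-4, -2))**2 = (3 - 4)**2 = (-1)**2 = 1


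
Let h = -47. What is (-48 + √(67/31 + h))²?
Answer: (1488 - I*√43090)²/961 ≈ 2259.2 - 642.83*I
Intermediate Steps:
(-48 + √(67/31 + h))² = (-48 + √(67/31 - 47))² = (-48 + √(-1390/31))² = (-48 + I*√43090/31)²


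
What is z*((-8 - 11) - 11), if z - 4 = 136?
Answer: -4200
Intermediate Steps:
z = 140 (z = 4 + 136 = 140)
z*((-8 - 11) - 11) = 140*((-8 - 11) - 11) = 140*(-19 - 11) = 140*(-30) = -4200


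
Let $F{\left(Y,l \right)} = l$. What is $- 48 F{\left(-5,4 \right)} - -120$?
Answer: $-72$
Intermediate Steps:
$- 48 F{\left(-5,4 \right)} - -120 = \left(-48\right) 4 - -120 = -192 + 120 = -72$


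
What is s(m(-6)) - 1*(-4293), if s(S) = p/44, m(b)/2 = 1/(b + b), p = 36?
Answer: 47232/11 ≈ 4293.8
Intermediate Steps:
m(b) = 1/b (m(b) = 2/(b + b) = 2/((2*b)) = 2*(1/(2*b)) = 1/b)
s(S) = 9/11 (s(S) = 36/44 = 36*(1/44) = 9/11)
s(m(-6)) - 1*(-4293) = 9/11 - 1*(-4293) = 9/11 + 4293 = 47232/11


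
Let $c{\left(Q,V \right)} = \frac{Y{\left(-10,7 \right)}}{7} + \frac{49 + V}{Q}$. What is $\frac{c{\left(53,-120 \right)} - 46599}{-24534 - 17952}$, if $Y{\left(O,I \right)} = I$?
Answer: $\frac{823255}{750586} \approx 1.0968$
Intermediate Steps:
$c{\left(Q,V \right)} = 1 + \frac{49 + V}{Q}$ ($c{\left(Q,V \right)} = \frac{7}{7} + \frac{49 + V}{Q} = 7 \cdot \frac{1}{7} + \frac{49 + V}{Q} = 1 + \frac{49 + V}{Q}$)
$\frac{c{\left(53,-120 \right)} - 46599}{-24534 - 17952} = \frac{\frac{49 + 53 - 120}{53} - 46599}{-24534 - 17952} = \frac{\frac{1}{53} \left(-18\right) - 46599}{-42486} = \left(- \frac{18}{53} - 46599\right) \left(- \frac{1}{42486}\right) = \left(- \frac{2469765}{53}\right) \left(- \frac{1}{42486}\right) = \frac{823255}{750586}$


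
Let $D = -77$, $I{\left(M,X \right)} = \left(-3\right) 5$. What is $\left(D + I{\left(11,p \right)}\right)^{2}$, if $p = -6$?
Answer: $8464$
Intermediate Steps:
$I{\left(M,X \right)} = -15$
$\left(D + I{\left(11,p \right)}\right)^{2} = \left(-77 - 15\right)^{2} = \left(-92\right)^{2} = 8464$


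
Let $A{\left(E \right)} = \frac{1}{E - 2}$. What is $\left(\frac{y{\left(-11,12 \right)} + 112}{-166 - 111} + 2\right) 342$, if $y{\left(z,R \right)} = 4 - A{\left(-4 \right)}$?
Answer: $\frac{149739}{277} \approx 540.57$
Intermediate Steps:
$A{\left(E \right)} = \frac{1}{-2 + E}$
$y{\left(z,R \right)} = \frac{25}{6}$ ($y{\left(z,R \right)} = 4 - \frac{1}{-2 - 4} = 4 - \frac{1}{-6} = 4 - - \frac{1}{6} = 4 + \frac{1}{6} = \frac{25}{6}$)
$\left(\frac{y{\left(-11,12 \right)} + 112}{-166 - 111} + 2\right) 342 = \left(\frac{\frac{25}{6} + 112}{-166 - 111} + 2\right) 342 = \left(\frac{697}{6 \left(-277\right)} + 2\right) 342 = \left(\frac{697}{6} \left(- \frac{1}{277}\right) + 2\right) 342 = \left(- \frac{697}{1662} + 2\right) 342 = \frac{2627}{1662} \cdot 342 = \frac{149739}{277}$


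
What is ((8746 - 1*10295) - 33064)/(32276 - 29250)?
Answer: -34613/3026 ≈ -11.439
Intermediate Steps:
((8746 - 1*10295) - 33064)/(32276 - 29250) = ((8746 - 10295) - 33064)/3026 = (-1549 - 33064)*(1/3026) = -34613*1/3026 = -34613/3026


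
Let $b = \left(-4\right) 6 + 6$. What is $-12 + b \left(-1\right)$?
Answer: $6$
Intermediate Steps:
$b = -18$ ($b = -24 + 6 = -18$)
$-12 + b \left(-1\right) = -12 - -18 = -12 + 18 = 6$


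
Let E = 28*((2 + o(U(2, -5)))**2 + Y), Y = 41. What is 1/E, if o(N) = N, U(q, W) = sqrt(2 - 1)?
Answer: 1/1400 ≈ 0.00071429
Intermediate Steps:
U(q, W) = 1 (U(q, W) = sqrt(1) = 1)
E = 1400 (E = 28*((2 + 1)**2 + 41) = 28*(3**2 + 41) = 28*(9 + 41) = 28*50 = 1400)
1/E = 1/1400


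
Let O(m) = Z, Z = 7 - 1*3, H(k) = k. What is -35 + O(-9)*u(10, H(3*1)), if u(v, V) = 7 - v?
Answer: -47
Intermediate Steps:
Z = 4 (Z = 7 - 3 = 4)
O(m) = 4
-35 + O(-9)*u(10, H(3*1)) = -35 + 4*(7 - 1*10) = -35 + 4*(7 - 10) = -35 + 4*(-3) = -35 - 12 = -47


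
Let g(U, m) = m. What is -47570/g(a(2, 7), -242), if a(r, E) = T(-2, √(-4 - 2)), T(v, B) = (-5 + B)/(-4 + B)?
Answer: 23785/121 ≈ 196.57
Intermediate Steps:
T(v, B) = (-5 + B)/(-4 + B)
a(r, E) = (-5 + I*√6)/(-4 + I*√6) (a(r, E) = (-5 + √(-4 - 2))/(-4 + √(-4 - 2)) = (-5 + √(-6))/(-4 + √(-6)) = (-5 + I*√6)/(-4 + I*√6))
-47570/g(a(2, 7), -242) = -47570/(-242) = -47570*(-1/242) = 23785/121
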